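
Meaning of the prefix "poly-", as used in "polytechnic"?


Prefix: poly-
Example: polytechnic (poly- + technic)
Meaning = many


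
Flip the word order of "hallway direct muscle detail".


Original: "hallway direct muscle detail"
Words (1..n): hallway | direct | muscle | detail
Reversed (n..1): detail | muscle | direct | hallway
Result = "detail muscle direct hallway"


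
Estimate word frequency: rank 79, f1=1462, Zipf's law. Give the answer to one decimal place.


Zipf's law: f(r) = f(1) / r
f(1) = 1462
f(79) = 1462 / 79
= 18.5 occurrences


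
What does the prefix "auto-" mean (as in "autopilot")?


Prefix: auto-
As in: autopilot -> auto- + pilot
Meaning = self


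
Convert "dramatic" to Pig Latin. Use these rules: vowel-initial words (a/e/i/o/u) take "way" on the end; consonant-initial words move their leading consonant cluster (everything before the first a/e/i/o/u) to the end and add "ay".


Word: "dramatic"
Starts with consonant(s) → move to end, add 'ay'
Consonant cluster: "dr"
Pig Latin = "amaticdray"


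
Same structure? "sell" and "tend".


Pattern of "sell": [0, 1, 2, 2]
Pattern of "tend": [0, 1, 2, 3]
Patterns do not match
Same pattern = No


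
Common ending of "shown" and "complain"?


Word 1: "shown"
Word 2: "complain"
Comparing from end:
  Pos -1: 'n' == 'n'
  Pos -2: 'w' != 'i' (stop)
LCS = "n" (length 1)


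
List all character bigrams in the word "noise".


Word: "noise" (length 5)
Number of bigrams = 5 - 2 + 1 = 4
  Position 0: "no"
  Position 1: "oi"
  Position 2: "is"
  Position 3: "se"
Bigrams = "no", "oi", "is", "se"


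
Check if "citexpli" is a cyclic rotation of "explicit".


Word: "explicit", Candidate: "citexpli"
Method: check if candidate is substring of word+word
"explicitexplicit" contains "citexpli"? Yes
Is rotation = Yes


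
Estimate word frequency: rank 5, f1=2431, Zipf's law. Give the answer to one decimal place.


Zipf's law: f(r) = f(1) / r
f(1) = 2431
f(5) = 2431 / 5
= 486.2 occurrences


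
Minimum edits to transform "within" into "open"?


Word 1: "within" (length 6)
Word 2: "open" (length 4)
One optimal edit sequence (insert/delete/substitute each cost 1):
  1. delete 'w'  (+1)
  2. delete 'i'  (+1)
  3. substitute 't' -> 'o'  (+1)
  4. substitute 'h' -> 'p'  (+1)
  5. substitute 'i' -> 'e'  (+1)
  6. keep 'n'
Total edit operations: 5
Edit distance = 5


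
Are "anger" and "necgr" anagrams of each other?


Word 1: "anger" → sorted: aegnr
Word 2: "necgr" → sorted: cegnr
Same letters? aegnr != cegnr
Anagram = No


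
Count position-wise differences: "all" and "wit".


Comparing character by character (same length = 3):
  Pos 0: 'a' vs 'w' !=
  Pos 1: 'l' vs 'i' !=
  Pos 2: 'l' vs 't' !=
Hamming distance = 3


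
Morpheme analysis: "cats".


Word: "cats"
Morphemes: cat + -s
Each morpheme carries meaning
= 2 morphemes


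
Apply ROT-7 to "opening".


Word: "opening"
Shift: 7
Each letter → (letter + shift) mod 26:
  'o' (14) + 7 = 21 → 'v'
  'p' (15) + 7 = 22 → 'w'
  'e' (4) + 7 = 11 → 'l'
  'n' (13) + 7 = 20 → 'u'
  'i' (8) + 7 = 15 → 'p'
  'n' (13) + 7 = 20 → 'u'
  'g' (6) + 7 = 13 → 'n'
Result = "vwlupun"


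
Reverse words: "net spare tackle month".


Original: "net spare tackle month"
Words (1..n): net | spare | tackle | month
Reversed (n..1): month | tackle | spare | net
Result = "month tackle spare net"


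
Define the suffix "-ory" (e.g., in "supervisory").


Suffix: -ory
Example: supervisory (supervise + -ory, with a spelling change)
Meaning = relating to / place for


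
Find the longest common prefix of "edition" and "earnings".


Word 1: "edition"
Word 2: "earnings"
Comparing from start:
  Pos 0: 'e' == 'e'
  Pos 1: 'd' != 'a' (stop)
LCP = "e" (length 1)


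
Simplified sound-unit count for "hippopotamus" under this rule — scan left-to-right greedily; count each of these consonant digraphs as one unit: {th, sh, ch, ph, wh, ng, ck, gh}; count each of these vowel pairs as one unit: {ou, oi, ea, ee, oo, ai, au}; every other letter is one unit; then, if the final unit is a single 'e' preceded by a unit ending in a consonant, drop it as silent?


Word: "hippopotamus" (12 letters)
Left-to-right scan:
  1. 'h' (letter)
  2. 'i' (letter)
  3. 'p' (letter)
  4. 'p' (letter)
  5. 'o' (letter)
  6. 'p' (letter)
  7. 'o' (letter)
  8. 't' (letter)
  9. 'a' (letter)
  10. 'm' (letter)
  11. 'u' (letter)
  12. 's' (letter)
Units from scan: 12
Sound units = 12 units


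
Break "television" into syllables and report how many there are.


Word: "television"
Syllable breakdown: tel · e · vi · sion
Counting: 4 parts
= 4 syllables


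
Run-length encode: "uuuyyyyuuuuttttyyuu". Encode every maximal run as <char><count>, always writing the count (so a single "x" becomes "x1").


String: "uuuyyyyuuuuttttyyuu"
Scanning for consecutive runs:
  'u' x 3
  'y' x 4
  'u' x 4
  't' x 4
  'y' x 2
  'u' x 2
RLE = "u3y4u4t4y2u2"


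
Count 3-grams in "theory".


Word: "theory" (length 6)
Number of 3-grams = length - 3 + 1 = 6 - 3 + 1
= 4


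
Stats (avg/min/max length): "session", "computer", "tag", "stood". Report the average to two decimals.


Lengths: "session"=7, "computer"=8, "tag"=3, "stood"=5
Sum = 23, Count = 4
Average = 23/4 = 5.75
= avg=5.75, min=3, max=8


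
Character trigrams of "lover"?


Word: "lover" (length 5)
Number of trigrams = 5 - 3 + 1 = 3
  Position 0: "lov"
  Position 1: "ove"
  Position 2: "ver"
Trigrams = "lov", "ove", "ver"


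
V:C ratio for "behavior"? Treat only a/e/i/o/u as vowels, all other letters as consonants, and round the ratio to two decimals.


Word: "behavior"
Vowels (a,e,i,o,u): 4
Consonants: 4
Ratio = 4/4
= 1.00


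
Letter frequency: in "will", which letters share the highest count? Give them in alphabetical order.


Word: "will"
Letter counts:
  'i': 1
  'l': 2
  'w': 1
Maximum count = 2
Most frequent = 'l' (2 times each)


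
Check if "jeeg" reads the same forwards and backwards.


Word: "jeeg"
Reversed: "geej"
Forward == Backward? jeeg != geej
Palindrome = No


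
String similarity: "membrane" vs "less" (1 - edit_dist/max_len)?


Word 1: "membrane" (length 8)
Word 2: "less" (length 4)
One optimal edit sequence:
  1. substitute 'm' -> 'l'  (+1)
  2. keep 'e'
  3. delete 'm'  (+1)
  4. delete 'b'  (+1)
  5. delete 'r'  (+1)
  6. delete 'a'  (+1)
  7. substitute 'n' -> 's'  (+1)
  8. substitute 'e' -> 's'  (+1)
Edit distance = 7
Max length = max(8, 4) = 8
Similarity = 1 - 7/8
= 0.1250


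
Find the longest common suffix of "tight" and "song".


Word 1: "tight"
Word 2: "song"
Comparing from end:
  Pos -1: 't' != 'g' (stop)
LCS = "" (length 0)


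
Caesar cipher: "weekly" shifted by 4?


Word: "weekly"
Shift: 4
Each letter → (letter + shift) mod 26:
  'w' (22) + 4 = 0 → 'a'
  'e' (4) + 4 = 8 → 'i'
  'e' (4) + 4 = 8 → 'i'
  'k' (10) + 4 = 14 → 'o'
  'l' (11) + 4 = 15 → 'p'
  'y' (24) + 4 = 2 → 'c'
Result = "aiiopc"


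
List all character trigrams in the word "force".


Word: "force" (length 5)
Number of trigrams = 5 - 3 + 1 = 3
  Position 0: "for"
  Position 1: "orc"
  Position 2: "rce"
Trigrams = "for", "orc", "rce"


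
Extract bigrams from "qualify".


Word: "qualify" (length 7)
Number of bigrams = 7 - 2 + 1 = 6
  Position 0: "qu"
  Position 1: "ua"
  Position 2: "al"
  Position 3: "li"
  Position 4: "if"
  Position 5: "fy"
Bigrams = "qu", "ua", "al", "li", "if", "fy"


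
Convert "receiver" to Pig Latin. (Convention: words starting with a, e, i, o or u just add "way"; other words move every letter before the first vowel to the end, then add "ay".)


Word: "receiver"
Starts with consonant(s) → move to end, add 'ay'
Consonant cluster: "r"
Pig Latin = "eceiverray"


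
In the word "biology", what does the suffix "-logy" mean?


Suffix: -logy
As in: biology -> bio- + -logy
Meaning = study of


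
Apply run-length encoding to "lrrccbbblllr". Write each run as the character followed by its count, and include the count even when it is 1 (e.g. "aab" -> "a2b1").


String: "lrrccbbblllr"
Scanning for consecutive runs:
  'l' x 1
  'r' x 2
  'c' x 2
  'b' x 3
  'l' x 3
  'r' x 1
RLE = "l1r2c2b3l3r1"


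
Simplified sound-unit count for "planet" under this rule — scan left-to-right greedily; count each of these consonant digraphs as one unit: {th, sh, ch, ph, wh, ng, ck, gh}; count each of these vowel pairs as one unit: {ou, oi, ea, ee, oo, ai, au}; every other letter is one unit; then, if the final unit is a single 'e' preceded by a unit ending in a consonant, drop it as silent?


Word: "planet" (6 letters)
Left-to-right scan:
  (1) 'p' (letter)
  (2) 'l' (letter)
  (3) 'a' (letter)
  (4) 'n' (letter)
  (5) 'e' (letter)
  (6) 't' (letter)
Units from scan: 6
Sound units = 6 units


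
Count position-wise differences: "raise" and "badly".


Comparing character by character (same length = 5):
  Pos 0: 'r' vs 'b' !=
  Pos 1: 'a' vs 'a' =
  Pos 2: 'i' vs 'd' !=
  Pos 3: 's' vs 'l' !=
  Pos 4: 'e' vs 'y' !=
Hamming distance = 4


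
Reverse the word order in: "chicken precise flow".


Original: "chicken precise flow"
Words (1..n): chicken | precise | flow
Reversed (n..1): flow | precise | chicken
Result = "flow precise chicken"


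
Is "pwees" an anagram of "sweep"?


Word 1: "sweep" → sorted: eepsw
Word 2: "pwees" → sorted: eepsw
Same letters? eepsw == eepsw
Anagram = Yes


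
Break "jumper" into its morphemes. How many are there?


Word: "jumper"
Morphemes: jump + -er
Each morpheme carries meaning
= 2 morphemes


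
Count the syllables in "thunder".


Word: "thunder"
Syllable breakdown: thun / der
Counting: 2 parts
= 2 syllables


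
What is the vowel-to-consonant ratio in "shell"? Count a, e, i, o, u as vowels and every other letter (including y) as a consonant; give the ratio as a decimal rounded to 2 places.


Word: "shell"
Vowels (a,e,i,o,u): 1
Consonants: 4
Ratio = 1/4
= 0.25


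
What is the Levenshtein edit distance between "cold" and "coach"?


Word 1: "cold" (length 4)
Word 2: "coach" (length 5)
One optimal edit sequence (insert/delete/substitute each cost 1):
  1. keep 'c'
  2. keep 'o'
  3. insert 'a'  (+1)
  4. substitute 'l' -> 'c'  (+1)
  5. substitute 'd' -> 'h'  (+1)
Total edit operations: 3
Edit distance = 3


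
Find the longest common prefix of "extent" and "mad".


Word 1: "extent"
Word 2: "mad"
Comparing from start:
  Pos 0: 'e' != 'm' (stop)
LCP = "" (length 0)


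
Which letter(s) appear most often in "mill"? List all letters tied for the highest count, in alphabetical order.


Word: "mill"
Letter counts:
  'i': 1
  'l': 2
  'm': 1
Maximum count = 2
Most frequent = 'l' (2 times each)


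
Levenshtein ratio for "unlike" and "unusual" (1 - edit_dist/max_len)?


Word 1: "unlike" (length 6)
Word 2: "unusual" (length 7)
One optimal edit sequence:
  1. keep 'u'
  2. keep 'n'
  3. insert 'u'  (+1)
  4. substitute 'l' -> 's'  (+1)
  5. substitute 'i' -> 'u'  (+1)
  6. substitute 'k' -> 'a'  (+1)
  7. substitute 'e' -> 'l'  (+1)
Edit distance = 5
Max length = max(6, 7) = 7
Similarity = 1 - 5/7
= 0.2857


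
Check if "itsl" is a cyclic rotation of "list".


Word: "list", Candidate: "itsl"
Method: check if candidate is substring of word+word
"listlist" contains "itsl"? No
Is rotation = No


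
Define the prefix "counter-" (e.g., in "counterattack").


Prefix: counter-
Example: counterattack = counter- + attack
Meaning = against / opposite


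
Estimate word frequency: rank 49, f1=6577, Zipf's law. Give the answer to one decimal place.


Zipf's law: f(r) = f(1) / r
f(1) = 6577
f(49) = 6577 / 49
= 134.2 occurrences


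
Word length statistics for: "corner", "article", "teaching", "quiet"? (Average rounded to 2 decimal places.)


Lengths: "corner"=6, "article"=7, "teaching"=8, "quiet"=5
Sum = 26, Count = 4
Average = 26/4 = 6.50
= avg=6.50, min=5, max=8


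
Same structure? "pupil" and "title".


Pattern of "pupil": [0, 1, 0, 2, 3]
Pattern of "title": [0, 1, 0, 2, 3]
Patterns match
Same pattern = Yes


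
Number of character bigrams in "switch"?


Word: "switch" (length 6)
Number of 2-grams = length - 2 + 1 = 6 - 2 + 1
= 5


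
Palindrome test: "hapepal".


Word: "hapepal"
Reversed: "lapepah"
Forward == Backward? hapepal != lapepah
Palindrome = No


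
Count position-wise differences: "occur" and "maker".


Comparing character by character (same length = 5):
  Pos 0: 'o' vs 'm' !=
  Pos 1: 'c' vs 'a' !=
  Pos 2: 'c' vs 'k' !=
  Pos 3: 'u' vs 'e' !=
  Pos 4: 'r' vs 'r' =
Hamming distance = 4


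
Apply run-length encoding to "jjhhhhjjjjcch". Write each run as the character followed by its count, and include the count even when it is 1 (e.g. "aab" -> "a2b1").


String: "jjhhhhjjjjcch"
Scanning for consecutive runs:
  'j' x 2
  'h' x 4
  'j' x 4
  'c' x 2
  'h' x 1
RLE = "j2h4j4c2h1"


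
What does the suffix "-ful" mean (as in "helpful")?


Suffix: -ful
As in: helpful -> help + -ful
Meaning = full of


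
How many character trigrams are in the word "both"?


Word: "both" (length 4)
Number of 3-grams = length - 3 + 1 = 4 - 3 + 1
= 2


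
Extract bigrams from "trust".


Word: "trust" (length 5)
Number of bigrams = 5 - 2 + 1 = 4
  Position 0: "tr"
  Position 1: "ru"
  Position 2: "us"
  Position 3: "st"
Bigrams = "tr", "ru", "us", "st"


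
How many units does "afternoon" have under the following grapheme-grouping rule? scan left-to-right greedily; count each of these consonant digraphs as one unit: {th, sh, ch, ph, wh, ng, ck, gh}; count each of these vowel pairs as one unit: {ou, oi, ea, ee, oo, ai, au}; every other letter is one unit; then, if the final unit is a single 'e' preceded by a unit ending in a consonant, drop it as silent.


Word: "afternoon" (9 letters)
Left-to-right scan:
  (1) 'a' (letter)
  (2) 'f' (letter)
  (3) 't' (letter)
  (4) 'e' (letter)
  (5) 'r' (letter)
  (6) 'n' (letter)
  (7) 'oo' (vowel-pair)
  (8) 'n' (letter)
Units from scan: 8
Sound units = 8 units


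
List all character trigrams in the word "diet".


Word: "diet" (length 4)
Number of trigrams = 4 - 3 + 1 = 2
  Position 0: "die"
  Position 1: "iet"
Trigrams = "die", "iet"


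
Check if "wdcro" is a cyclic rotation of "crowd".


Word: "crowd", Candidate: "wdcro"
Method: check if candidate is substring of word+word
"crowdcrowd" contains "wdcro"? Yes
Is rotation = Yes


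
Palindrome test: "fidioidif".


Word: "fidioidif"
Reversed: "fidioidif"
Forward == Backward? fidioidif == fidioidif
Palindrome = Yes


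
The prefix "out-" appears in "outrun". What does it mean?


Prefix: out-
Example: outrun (out- + run)
Meaning = surpass


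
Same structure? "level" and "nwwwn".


Pattern of "level": [0, 1, 2, 1, 0]
Pattern of "nwwwn": [0, 1, 1, 1, 0]
Patterns do not match
Same pattern = No


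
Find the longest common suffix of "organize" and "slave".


Word 1: "organize"
Word 2: "slave"
Comparing from end:
  Pos -1: 'e' == 'e'
  Pos -2: 'z' != 'v' (stop)
LCS = "e" (length 1)


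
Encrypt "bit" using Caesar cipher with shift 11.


Word: "bit"
Shift: 11
Each letter → (letter + shift) mod 26:
  'b' (1) + 11 = 12 → 'm'
  'i' (8) + 11 = 19 → 't'
  't' (19) + 11 = 4 → 'e'
Result = "mte"


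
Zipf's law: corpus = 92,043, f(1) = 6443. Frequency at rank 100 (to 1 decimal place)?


Zipf's law: f(r) = f(1) / r
f(1) = 6443
f(100) = 6443 / 100
= 64.4 occurrences


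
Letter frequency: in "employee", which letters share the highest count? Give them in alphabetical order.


Word: "employee"
Letter counts:
  'e': 3
  'l': 1
  'm': 1
  'o': 1
  'p': 1
  'y': 1
Maximum count = 3
Most frequent = 'e' (3 times each)


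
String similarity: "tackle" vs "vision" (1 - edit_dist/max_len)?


Word 1: "tackle" (length 6)
Word 2: "vision" (length 6)
One optimal edit sequence:
  1. substitute 't' -> 'v'  (+1)
  2. substitute 'a' -> 'i'  (+1)
  3. substitute 'c' -> 's'  (+1)
  4. substitute 'k' -> 'i'  (+1)
  5. substitute 'l' -> 'o'  (+1)
  6. substitute 'e' -> 'n'  (+1)
Edit distance = 6
Max length = max(6, 6) = 6
Similarity = 1 - 6/6
= 0.0000


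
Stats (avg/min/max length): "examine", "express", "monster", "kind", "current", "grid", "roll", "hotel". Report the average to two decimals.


Lengths: "examine"=7, "express"=7, "monster"=7, "kind"=4, "current"=7, "grid"=4, "roll"=4, "hotel"=5
Sum = 45, Count = 8
Average = 45/8 = 5.63
= avg=5.63, min=4, max=7


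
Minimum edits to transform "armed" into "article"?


Word 1: "armed" (length 5)
Word 2: "article" (length 7)
One optimal edit sequence (insert/delete/substitute each cost 1):
  1. keep 'a'
  2. keep 'r'
  3. insert 't'  (+1)
  4. insert 'i'  (+1)
  5. substitute 'm' -> 'c'  (+1)
  6. substitute 'e' -> 'l'  (+1)
  7. substitute 'd' -> 'e'  (+1)
Total edit operations: 5
Edit distance = 5


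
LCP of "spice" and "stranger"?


Word 1: "spice"
Word 2: "stranger"
Comparing from start:
  Pos 0: 's' == 's'
  Pos 1: 'p' != 't' (stop)
LCP = "s" (length 1)


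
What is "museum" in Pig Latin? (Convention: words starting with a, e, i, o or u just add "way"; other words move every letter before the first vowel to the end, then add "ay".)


Word: "museum"
Starts with consonant(s) → move to end, add 'ay'
Consonant cluster: "m"
Pig Latin = "useummay"


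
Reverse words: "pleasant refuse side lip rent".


Original: "pleasant refuse side lip rent"
Words (1..n): pleasant | refuse | side | lip | rent
Reversed (n..1): rent | lip | side | refuse | pleasant
Result = "rent lip side refuse pleasant"


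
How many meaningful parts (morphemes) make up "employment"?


Word: "employment"
Morphemes: employ + -ment
Each morpheme carries meaning
= 2 morphemes


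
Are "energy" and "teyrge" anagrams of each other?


Word 1: "energy" → sorted: eegnry
Word 2: "teyrge" → sorted: eegrty
Same letters? eegnry != eegrty
Anagram = No


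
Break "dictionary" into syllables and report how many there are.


Word: "dictionary"
Syllable breakdown: dic · tion · ar · y
Counting: 4 parts
= 4 syllables


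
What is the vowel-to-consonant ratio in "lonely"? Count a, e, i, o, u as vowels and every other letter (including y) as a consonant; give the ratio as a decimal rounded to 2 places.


Word: "lonely"
Vowels (a,e,i,o,u): 2
Consonants: 4
Ratio = 2/4
= 0.50


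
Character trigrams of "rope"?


Word: "rope" (length 4)
Number of trigrams = 4 - 3 + 1 = 2
  Position 0: "rop"
  Position 1: "ope"
Trigrams = "rop", "ope"


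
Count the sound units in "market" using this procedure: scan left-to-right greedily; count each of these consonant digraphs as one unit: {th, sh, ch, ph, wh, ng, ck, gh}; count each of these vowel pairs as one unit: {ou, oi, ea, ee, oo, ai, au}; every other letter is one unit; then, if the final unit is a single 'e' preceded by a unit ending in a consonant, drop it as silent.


Word: "market" (6 letters)
Left-to-right scan:
  (1) 'm' (letter)
  (2) 'a' (letter)
  (3) 'r' (letter)
  (4) 'k' (letter)
  (5) 'e' (letter)
  (6) 't' (letter)
Units from scan: 6
Sound units = 6 units


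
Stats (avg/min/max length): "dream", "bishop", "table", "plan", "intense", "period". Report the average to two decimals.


Lengths: "dream"=5, "bishop"=6, "table"=5, "plan"=4, "intense"=7, "period"=6
Sum = 33, Count = 6
Average = 33/6 = 5.50
= avg=5.50, min=4, max=7


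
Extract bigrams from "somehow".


Word: "somehow" (length 7)
Number of bigrams = 7 - 2 + 1 = 6
  Position 0: "so"
  Position 1: "om"
  Position 2: "me"
  Position 3: "eh"
  Position 4: "ho"
  Position 5: "ow"
Bigrams = "so", "om", "me", "eh", "ho", "ow"


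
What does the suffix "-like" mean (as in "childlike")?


Suffix: -like
Example: childlike (child + -like)
Meaning = resembling


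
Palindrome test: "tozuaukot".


Word: "tozuaukot"
Reversed: "tokuauzot"
Forward == Backward? tozuaukot != tokuauzot
Palindrome = No


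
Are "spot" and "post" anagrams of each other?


Word 1: "spot" → sorted: opst
Word 2: "post" → sorted: opst
Same letters? opst == opst
Anagram = Yes


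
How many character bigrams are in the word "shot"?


Word: "shot" (length 4)
Number of 2-grams = length - 2 + 1 = 4 - 2 + 1
= 3


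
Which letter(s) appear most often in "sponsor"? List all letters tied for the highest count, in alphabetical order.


Word: "sponsor"
Letter counts:
  'n': 1
  'o': 2
  'p': 1
  'r': 1
  's': 2
Maximum count = 2
Most frequent = 'o', 's' (2 times each)


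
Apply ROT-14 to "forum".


Word: "forum"
Shift: 14
Each letter → (letter + shift) mod 26:
  'f' (5) + 14 = 19 → 't'
  'o' (14) + 14 = 2 → 'c'
  'r' (17) + 14 = 5 → 'f'
  'u' (20) + 14 = 8 → 'i'
  'm' (12) + 14 = 0 → 'a'
Result = "tcfia"


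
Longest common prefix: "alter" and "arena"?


Word 1: "alter"
Word 2: "arena"
Comparing from start:
  Pos 0: 'a' == 'a'
  Pos 1: 'l' != 'r' (stop)
LCP = "a" (length 1)


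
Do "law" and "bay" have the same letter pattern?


Pattern of "law": [0, 1, 2]
Pattern of "bay": [0, 1, 2]
Patterns match
Same pattern = Yes


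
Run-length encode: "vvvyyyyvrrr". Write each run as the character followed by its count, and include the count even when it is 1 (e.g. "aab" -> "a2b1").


String: "vvvyyyyvrrr"
Scanning for consecutive runs:
  'v' x 3
  'y' x 4
  'v' x 1
  'r' x 3
RLE = "v3y4v1r3"


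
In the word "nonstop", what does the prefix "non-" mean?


Prefix: non-
Example: nonstop = non- + stop
Meaning = not


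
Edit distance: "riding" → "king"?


Word 1: "riding" (length 6)
Word 2: "king" (length 4)
One optimal edit sequence (insert/delete/substitute each cost 1):
  1. delete 'r'  (+1)
  2. delete 'i'  (+1)
  3. substitute 'd' -> 'k'  (+1)
  4. keep 'i'
  5. keep 'n'
  6. keep 'g'
Total edit operations: 3
Edit distance = 3


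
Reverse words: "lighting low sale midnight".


Original: "lighting low sale midnight"
Words (1..n): lighting | low | sale | midnight
Reversed (n..1): midnight | sale | low | lighting
Result = "midnight sale low lighting"


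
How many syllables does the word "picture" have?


Word: "picture"
Syllable breakdown: pic · ture
Counting: 2 parts
= 2 syllables


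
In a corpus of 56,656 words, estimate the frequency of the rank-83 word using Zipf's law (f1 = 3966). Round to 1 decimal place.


Zipf's law: f(r) = f(1) / r
f(1) = 3966
f(83) = 3966 / 83
= 47.8 occurrences


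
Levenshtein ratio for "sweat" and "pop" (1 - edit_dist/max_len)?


Word 1: "sweat" (length 5)
Word 2: "pop" (length 3)
One optimal edit sequence:
  1. delete 's'  (+1)
  2. delete 'w'  (+1)
  3. substitute 'e' -> 'p'  (+1)
  4. substitute 'a' -> 'o'  (+1)
  5. substitute 't' -> 'p'  (+1)
Edit distance = 5
Max length = max(5, 3) = 5
Similarity = 1 - 5/5
= 0.0000


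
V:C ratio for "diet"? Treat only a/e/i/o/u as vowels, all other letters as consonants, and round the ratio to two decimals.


Word: "diet"
Vowels (a,e,i,o,u): 2
Consonants: 2
Ratio = 2/2
= 1.00


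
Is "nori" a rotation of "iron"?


Word: "iron", Candidate: "nori"
Method: check if candidate is substring of word+word
"ironiron" contains "nori"? No
Is rotation = No


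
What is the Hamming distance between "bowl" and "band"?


Comparing character by character (same length = 4):
  Pos 0: 'b' vs 'b' =
  Pos 1: 'o' vs 'a' !=
  Pos 2: 'w' vs 'n' !=
  Pos 3: 'l' vs 'd' !=
Hamming distance = 3


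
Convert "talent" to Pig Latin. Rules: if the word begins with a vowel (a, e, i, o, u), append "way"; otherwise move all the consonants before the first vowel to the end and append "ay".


Word: "talent"
Starts with consonant(s) → move to end, add 'ay'
Consonant cluster: "t"
Pig Latin = "alenttay"


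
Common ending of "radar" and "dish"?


Word 1: "radar"
Word 2: "dish"
Comparing from end:
  Pos -1: 'r' != 'h' (stop)
LCS = "" (length 0)


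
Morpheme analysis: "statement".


Word: "statement"
Morphemes: state + -ment
Each morpheme carries meaning
= 2 morphemes


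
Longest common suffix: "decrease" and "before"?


Word 1: "decrease"
Word 2: "before"
Comparing from end:
  Pos -1: 'e' == 'e'
  Pos -2: 's' != 'r' (stop)
LCS = "e" (length 1)


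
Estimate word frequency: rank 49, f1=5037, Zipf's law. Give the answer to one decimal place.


Zipf's law: f(r) = f(1) / r
f(1) = 5037
f(49) = 5037 / 49
= 102.8 occurrences


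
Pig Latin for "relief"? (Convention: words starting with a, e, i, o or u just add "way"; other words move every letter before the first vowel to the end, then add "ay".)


Word: "relief"
Starts with consonant(s) → move to end, add 'ay'
Consonant cluster: "r"
Pig Latin = "eliefray"


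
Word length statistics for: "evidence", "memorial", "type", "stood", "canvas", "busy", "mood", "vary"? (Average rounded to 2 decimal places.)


Lengths: "evidence"=8, "memorial"=8, "type"=4, "stood"=5, "canvas"=6, "busy"=4, "mood"=4, "vary"=4
Sum = 43, Count = 8
Average = 43/8 = 5.38
= avg=5.38, min=4, max=8


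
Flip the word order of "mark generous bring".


Original: "mark generous bring"
Words (1..n): mark | generous | bring
Reversed (n..1): bring | generous | mark
Result = "bring generous mark"


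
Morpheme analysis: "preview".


Word: "preview"
Morphemes: pre- / view
Each morpheme carries meaning
= 2 morphemes


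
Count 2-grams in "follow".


Word: "follow" (length 6)
Number of 2-grams = length - 2 + 1 = 6 - 2 + 1
= 5


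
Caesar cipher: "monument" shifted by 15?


Word: "monument"
Shift: 15
Each letter → (letter + shift) mod 26:
  'm' (12) + 15 = 1 → 'b'
  'o' (14) + 15 = 3 → 'd'
  'n' (13) + 15 = 2 → 'c'
  'u' (20) + 15 = 9 → 'j'
  'm' (12) + 15 = 1 → 'b'
  'e' (4) + 15 = 19 → 't'
  'n' (13) + 15 = 2 → 'c'
  't' (19) + 15 = 8 → 'i'
Result = "bdcjbtci"


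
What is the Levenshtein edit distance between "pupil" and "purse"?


Word 1: "pupil" (length 5)
Word 2: "purse" (length 5)
One optimal edit sequence (insert/delete/substitute each cost 1):
  1. keep 'p'
  2. keep 'u'
  3. substitute 'p' -> 'r'  (+1)
  4. substitute 'i' -> 's'  (+1)
  5. substitute 'l' -> 'e'  (+1)
Total edit operations: 3
Edit distance = 3


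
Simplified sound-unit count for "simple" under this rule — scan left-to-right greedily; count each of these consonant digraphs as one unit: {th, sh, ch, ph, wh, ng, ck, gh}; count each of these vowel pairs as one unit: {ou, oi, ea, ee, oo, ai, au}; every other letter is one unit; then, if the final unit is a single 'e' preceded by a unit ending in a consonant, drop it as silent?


Word: "simple" (6 letters)
Left-to-right scan:
  1. 's' (letter)
  2. 'i' (letter)
  3. 'm' (letter)
  4. 'p' (letter)
  5. 'l' (letter)
  6. 'e' (letter)
Units from scan: 6
Final unit is 'e' after a consonant -> drop as silent (-1)
Sound units = 5 units


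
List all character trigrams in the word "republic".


Word: "republic" (length 8)
Number of trigrams = 8 - 3 + 1 = 6
  Position 0: "rep"
  Position 1: "epu"
  Position 2: "pub"
  Position 3: "ubl"
  Position 4: "bli"
  Position 5: "lic"
Trigrams = "rep", "epu", "pub", "ubl", "bli", "lic"


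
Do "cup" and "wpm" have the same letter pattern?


Pattern of "cup": [0, 1, 2]
Pattern of "wpm": [0, 1, 2]
Patterns match
Same pattern = Yes


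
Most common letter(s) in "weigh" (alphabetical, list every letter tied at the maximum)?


Word: "weigh"
Letter counts:
  'e': 1
  'g': 1
  'h': 1
  'i': 1
  'w': 1
Maximum count = 1
Most frequent = 'e', 'g', 'h', 'i', 'w' (1 time each)


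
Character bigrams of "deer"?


Word: "deer" (length 4)
Number of bigrams = 4 - 2 + 1 = 3
  Position 0: "de"
  Position 1: "ee"
  Position 2: "er"
Bigrams = "de", "ee", "er"


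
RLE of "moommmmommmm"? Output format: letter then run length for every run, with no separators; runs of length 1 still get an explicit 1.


String: "moommmmommmm"
Scanning for consecutive runs:
  'm' x 1
  'o' x 2
  'm' x 4
  'o' x 1
  'm' x 4
RLE = "m1o2m4o1m4"


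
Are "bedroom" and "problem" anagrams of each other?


Word 1: "bedroom" → sorted: bdemoor
Word 2: "problem" → sorted: belmopr
Same letters? bdemoor != belmopr
Anagram = No


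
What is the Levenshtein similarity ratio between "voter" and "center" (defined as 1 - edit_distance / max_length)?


Word 1: "voter" (length 5)
Word 2: "center" (length 6)
One optimal edit sequence:
  1. insert 'c'  (+1)
  2. substitute 'v' -> 'e'  (+1)
  3. substitute 'o' -> 'n'  (+1)
  4. keep 't'
  5. keep 'e'
  6. keep 'r'
Edit distance = 3
Max length = max(5, 6) = 6
Similarity = 1 - 3/6
= 0.5000


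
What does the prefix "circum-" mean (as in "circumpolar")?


Prefix: circum-
Example: circumpolar (circum- + polar)
Meaning = around


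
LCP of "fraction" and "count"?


Word 1: "fraction"
Word 2: "count"
Comparing from start:
  Pos 0: 'f' != 'c' (stop)
LCP = "" (length 0)


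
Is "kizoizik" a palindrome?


Word: "kizoizik"
Reversed: "kiziozik"
Forward == Backward? kizoizik != kiziozik
Palindrome = No


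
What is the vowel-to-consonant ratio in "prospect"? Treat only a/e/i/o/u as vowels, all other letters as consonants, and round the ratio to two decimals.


Word: "prospect"
Vowels (a,e,i,o,u): 2
Consonants: 6
Ratio = 2/6
= 0.33


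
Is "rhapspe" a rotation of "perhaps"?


Word: "perhaps", Candidate: "rhapspe"
Method: check if candidate is substring of word+word
"perhapsperhaps" contains "rhapspe"? Yes
Is rotation = Yes


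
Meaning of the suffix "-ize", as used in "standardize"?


Suffix: -ize
As in: standardize -> standard + -ize
Meaning = to make


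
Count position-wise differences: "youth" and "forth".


Comparing character by character (same length = 5):
  Pos 0: 'y' vs 'f' !=
  Pos 1: 'o' vs 'o' =
  Pos 2: 'u' vs 'r' !=
  Pos 3: 't' vs 't' =
  Pos 4: 'h' vs 'h' =
Hamming distance = 2


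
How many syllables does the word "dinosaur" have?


Word: "dinosaur"
Syllable breakdown: di / no / saur
Counting: 3 parts
= 3 syllables


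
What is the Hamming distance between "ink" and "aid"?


Comparing character by character (same length = 3):
  Pos 0: 'i' vs 'a' !=
  Pos 1: 'n' vs 'i' !=
  Pos 2: 'k' vs 'd' !=
Hamming distance = 3


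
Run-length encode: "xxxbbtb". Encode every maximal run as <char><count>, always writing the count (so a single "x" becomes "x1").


String: "xxxbbtb"
Scanning for consecutive runs:
  'x' x 3
  'b' x 2
  't' x 1
  'b' x 1
RLE = "x3b2t1b1"


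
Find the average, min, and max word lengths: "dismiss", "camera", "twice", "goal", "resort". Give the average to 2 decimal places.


Lengths: "dismiss"=7, "camera"=6, "twice"=5, "goal"=4, "resort"=6
Sum = 28, Count = 5
Average = 28/5 = 5.60
= avg=5.60, min=4, max=7


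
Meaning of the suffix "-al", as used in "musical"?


Suffix: -al
Example: musical (music + -al)
Meaning = relating to


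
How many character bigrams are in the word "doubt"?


Word: "doubt" (length 5)
Number of 2-grams = length - 2 + 1 = 5 - 2 + 1
= 4


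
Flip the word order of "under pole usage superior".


Original: "under pole usage superior"
Words (1..n): under | pole | usage | superior
Reversed (n..1): superior | usage | pole | under
Result = "superior usage pole under"


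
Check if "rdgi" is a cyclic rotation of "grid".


Word: "grid", Candidate: "rdgi"
Method: check if candidate is substring of word+word
"gridgrid" contains "rdgi"? No
Is rotation = No


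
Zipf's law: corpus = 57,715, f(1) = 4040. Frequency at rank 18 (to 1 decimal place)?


Zipf's law: f(r) = f(1) / r
f(1) = 4040
f(18) = 4040 / 18
= 224.4 occurrences


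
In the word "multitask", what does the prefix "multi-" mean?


Prefix: multi-
As in: multitask -> multi- + task
Meaning = many


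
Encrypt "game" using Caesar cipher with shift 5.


Word: "game"
Shift: 5
Each letter → (letter + shift) mod 26:
  'g' (6) + 5 = 11 → 'l'
  'a' (0) + 5 = 5 → 'f'
  'm' (12) + 5 = 17 → 'r'
  'e' (4) + 5 = 9 → 'j'
Result = "lfrj"


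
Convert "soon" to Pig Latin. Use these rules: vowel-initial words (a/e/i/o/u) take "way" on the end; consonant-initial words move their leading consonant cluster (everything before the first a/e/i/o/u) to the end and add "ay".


Word: "soon"
Starts with consonant(s) → move to end, add 'ay'
Consonant cluster: "s"
Pig Latin = "oonsay"


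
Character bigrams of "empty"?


Word: "empty" (length 5)
Number of bigrams = 5 - 2 + 1 = 4
  Position 0: "em"
  Position 1: "mp"
  Position 2: "pt"
  Position 3: "ty"
Bigrams = "em", "mp", "pt", "ty"


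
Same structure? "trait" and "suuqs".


Pattern of "trait": [0, 1, 2, 3, 0]
Pattern of "suuqs": [0, 1, 1, 2, 0]
Patterns do not match
Same pattern = No


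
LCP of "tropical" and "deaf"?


Word 1: "tropical"
Word 2: "deaf"
Comparing from start:
  Pos 0: 't' != 'd' (stop)
LCP = "" (length 0)


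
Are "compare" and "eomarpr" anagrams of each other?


Word 1: "compare" → sorted: acemopr
Word 2: "eomarpr" → sorted: aemoprr
Same letters? acemopr != aemoprr
Anagram = No


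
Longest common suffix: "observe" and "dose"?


Word 1: "observe"
Word 2: "dose"
Comparing from end:
  Pos -1: 'e' == 'e'
  Pos -2: 'v' != 's' (stop)
LCS = "e" (length 1)


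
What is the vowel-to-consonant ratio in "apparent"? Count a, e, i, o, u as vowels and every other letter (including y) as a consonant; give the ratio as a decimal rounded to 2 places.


Word: "apparent"
Vowels (a,e,i,o,u): 3
Consonants: 5
Ratio = 3/5
= 0.60


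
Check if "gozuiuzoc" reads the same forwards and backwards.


Word: "gozuiuzoc"
Reversed: "cozuiuzog"
Forward == Backward? gozuiuzoc != cozuiuzog
Palindrome = No


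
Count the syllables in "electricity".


Word: "electricity"
Syllable breakdown: e | lec | tric | i | ty
Counting: 5 parts
= 5 syllables


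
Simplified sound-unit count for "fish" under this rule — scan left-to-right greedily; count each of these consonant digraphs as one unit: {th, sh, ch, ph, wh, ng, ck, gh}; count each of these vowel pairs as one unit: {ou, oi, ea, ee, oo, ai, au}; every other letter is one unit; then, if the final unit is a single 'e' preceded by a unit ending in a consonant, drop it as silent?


Word: "fish" (4 letters)
Left-to-right scan:
  [1] 'f' (letter)
  [2] 'i' (letter)
  [3] 'sh' (digraph)
Units from scan: 3
Sound units = 3 units


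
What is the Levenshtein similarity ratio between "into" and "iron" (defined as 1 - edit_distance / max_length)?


Word 1: "into" (length 4)
Word 2: "iron" (length 4)
One optimal edit sequence:
  1. keep 'i'
  2. substitute 'n' -> 'r'  (+1)
  3. substitute 't' -> 'o'  (+1)
  4. substitute 'o' -> 'n'  (+1)
Edit distance = 3
Max length = max(4, 4) = 4
Similarity = 1 - 3/4
= 0.2500


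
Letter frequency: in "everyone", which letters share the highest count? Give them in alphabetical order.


Word: "everyone"
Letter counts:
  'e': 3
  'n': 1
  'o': 1
  'r': 1
  'v': 1
  'y': 1
Maximum count = 3
Most frequent = 'e' (3 times each)


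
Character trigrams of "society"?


Word: "society" (length 7)
Number of trigrams = 7 - 3 + 1 = 5
  Position 0: "soc"
  Position 1: "oci"
  Position 2: "cie"
  Position 3: "iet"
  Position 4: "ety"
Trigrams = "soc", "oci", "cie", "iet", "ety"


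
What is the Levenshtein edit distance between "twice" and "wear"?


Word 1: "twice" (length 5)
Word 2: "wear" (length 4)
One optimal edit sequence (insert/delete/substitute each cost 1):
  1. delete 't'  (+1)
  2. keep 'w'
  3. substitute 'i' -> 'e'  (+1)
  4. substitute 'c' -> 'a'  (+1)
  5. substitute 'e' -> 'r'  (+1)
Total edit operations: 4
Edit distance = 4


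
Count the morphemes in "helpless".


Word: "helpless"
Morphemes: help + -less
Each morpheme carries meaning
= 2 morphemes


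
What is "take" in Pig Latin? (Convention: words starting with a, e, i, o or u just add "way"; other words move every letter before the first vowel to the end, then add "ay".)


Word: "take"
Starts with consonant(s) → move to end, add 'ay'
Consonant cluster: "t"
Pig Latin = "aketay"


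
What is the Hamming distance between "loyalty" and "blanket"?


Comparing character by character (same length = 7):
  Pos 0: 'l' vs 'b' !=
  Pos 1: 'o' vs 'l' !=
  Pos 2: 'y' vs 'a' !=
  Pos 3: 'a' vs 'n' !=
  Pos 4: 'l' vs 'k' !=
  Pos 5: 't' vs 'e' !=
  Pos 6: 'y' vs 't' !=
Hamming distance = 7


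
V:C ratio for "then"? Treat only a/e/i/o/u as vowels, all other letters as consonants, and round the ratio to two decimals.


Word: "then"
Vowels (a,e,i,o,u): 1
Consonants: 3
Ratio = 1/3
= 0.33


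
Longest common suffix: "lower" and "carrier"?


Word 1: "lower"
Word 2: "carrier"
Comparing from end:
  Pos -1: 'r' == 'r'
  Pos -2: 'e' == 'e'
  Pos -3: 'w' != 'i' (stop)
LCS = "er" (length 2)


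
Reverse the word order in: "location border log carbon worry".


Original: "location border log carbon worry"
Words (1..n): location | border | log | carbon | worry
Reversed (n..1): worry | carbon | log | border | location
Result = "worry carbon log border location"


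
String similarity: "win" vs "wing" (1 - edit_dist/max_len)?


Word 1: "win" (length 3)
Word 2: "wing" (length 4)
One optimal edit sequence:
  1. keep 'w'
  2. keep 'i'
  3. keep 'n'
  4. insert 'g'  (+1)
Edit distance = 1
Max length = max(3, 4) = 4
Similarity = 1 - 1/4
= 0.7500


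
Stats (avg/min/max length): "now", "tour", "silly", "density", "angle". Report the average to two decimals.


Lengths: "now"=3, "tour"=4, "silly"=5, "density"=7, "angle"=5
Sum = 24, Count = 5
Average = 24/5 = 4.80
= avg=4.80, min=3, max=7


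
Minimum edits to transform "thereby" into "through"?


Word 1: "thereby" (length 7)
Word 2: "through" (length 7)
One optimal edit sequence (insert/delete/substitute each cost 1):
  1. keep 't'
  2. keep 'h'
  3. substitute 'e' -> 'r'  (+1)
  4. substitute 'r' -> 'o'  (+1)
  5. substitute 'e' -> 'u'  (+1)
  6. substitute 'b' -> 'g'  (+1)
  7. substitute 'y' -> 'h'  (+1)
Total edit operations: 5
Edit distance = 5


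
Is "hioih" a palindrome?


Word: "hioih"
Reversed: "hioih"
Forward == Backward? hioih == hioih
Palindrome = Yes


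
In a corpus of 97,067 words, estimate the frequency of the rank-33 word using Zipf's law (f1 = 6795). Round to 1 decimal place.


Zipf's law: f(r) = f(1) / r
f(1) = 6795
f(33) = 6795 / 33
= 205.9 occurrences


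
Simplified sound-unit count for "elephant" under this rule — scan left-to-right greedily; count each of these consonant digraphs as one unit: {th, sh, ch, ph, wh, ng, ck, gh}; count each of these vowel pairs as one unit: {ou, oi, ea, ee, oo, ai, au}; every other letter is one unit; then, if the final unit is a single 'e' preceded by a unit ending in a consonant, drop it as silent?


Word: "elephant" (8 letters)
Left-to-right scan:
  (1) 'e' (letter)
  (2) 'l' (letter)
  (3) 'e' (letter)
  (4) 'ph' (digraph)
  (5) 'a' (letter)
  (6) 'n' (letter)
  (7) 't' (letter)
Units from scan: 7
Sound units = 7 units


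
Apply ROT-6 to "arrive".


Word: "arrive"
Shift: 6
Each letter → (letter + shift) mod 26:
  'a' (0) + 6 = 6 → 'g'
  'r' (17) + 6 = 23 → 'x'
  'r' (17) + 6 = 23 → 'x'
  'i' (8) + 6 = 14 → 'o'
  'v' (21) + 6 = 1 → 'b'
  'e' (4) + 6 = 10 → 'k'
Result = "gxxobk"


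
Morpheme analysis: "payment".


Word: "payment"
Morphemes: pay | -ment
Each morpheme carries meaning
= 2 morphemes


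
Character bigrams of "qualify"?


Word: "qualify" (length 7)
Number of bigrams = 7 - 2 + 1 = 6
  Position 0: "qu"
  Position 1: "ua"
  Position 2: "al"
  Position 3: "li"
  Position 4: "if"
  Position 5: "fy"
Bigrams = "qu", "ua", "al", "li", "if", "fy"


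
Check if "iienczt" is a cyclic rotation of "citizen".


Word: "citizen", Candidate: "iienczt"
Method: check if candidate is substring of word+word
"citizencitizen" contains "iienczt"? No
Is rotation = No
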